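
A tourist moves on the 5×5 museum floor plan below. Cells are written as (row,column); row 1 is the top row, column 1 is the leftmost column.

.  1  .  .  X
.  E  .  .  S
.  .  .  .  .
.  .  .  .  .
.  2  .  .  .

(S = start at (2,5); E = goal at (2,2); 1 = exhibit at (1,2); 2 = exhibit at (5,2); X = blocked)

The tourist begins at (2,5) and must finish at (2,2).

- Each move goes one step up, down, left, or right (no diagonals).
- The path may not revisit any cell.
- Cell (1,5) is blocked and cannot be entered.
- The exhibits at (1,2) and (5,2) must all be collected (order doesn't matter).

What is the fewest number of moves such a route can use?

Any route passes through (1,2) and (5,2) in some order between (2,5) and (2,2). Summing Manhattan distances along each leg and taking the cheapest ordering ((2,5) → (1,2) → (5,2) → (2,2)) gives a lower bound of 4 + 4 + 3 = 11 moves.
The shortest route satisfying every rule uses 13 moves: (2,5) → (3,5) → (4,5) → (5,5) → (5,4) → (5,3) → (5,2) → (4,2) → (3,2) → (3,1) → (2,1) → (1,1) → (1,2) → (2,2).
The bound of 11 isn't tight here; checking systematically, no route of length 11 through 12 satisfies every constraint, so 13 is the minimum.

13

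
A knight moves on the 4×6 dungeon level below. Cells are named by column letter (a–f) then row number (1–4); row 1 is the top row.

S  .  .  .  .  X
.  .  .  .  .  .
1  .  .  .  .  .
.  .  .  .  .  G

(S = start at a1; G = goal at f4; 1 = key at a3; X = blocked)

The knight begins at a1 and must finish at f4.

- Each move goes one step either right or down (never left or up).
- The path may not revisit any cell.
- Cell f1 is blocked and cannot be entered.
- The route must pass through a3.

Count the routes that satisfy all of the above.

A right/down-only route from a1 to f4 makes exactly 3 down-moves and 5 right-moves in some order.
With no other constraints that would be C(8,3) = 56 routes.
Split at a3 and multiply the segment counts (each segment already excludes blocked cells): a1→a3: 1; a3→f4: 6; product = 6.
That gives 6 routes.

6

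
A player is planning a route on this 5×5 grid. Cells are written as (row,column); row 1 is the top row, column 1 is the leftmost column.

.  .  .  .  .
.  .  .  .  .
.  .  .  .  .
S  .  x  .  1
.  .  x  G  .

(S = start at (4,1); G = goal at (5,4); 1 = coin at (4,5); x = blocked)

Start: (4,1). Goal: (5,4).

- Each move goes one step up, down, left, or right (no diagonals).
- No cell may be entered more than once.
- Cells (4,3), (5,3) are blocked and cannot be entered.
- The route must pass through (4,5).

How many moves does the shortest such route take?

Any route passes through (4,5) somewhere between (4,1) and (5,4). Summing Manhattan distances along the two legs ((4,1) → (4,5) → (5,4)) gives a lower bound of 4 + 2 = 6 moves.
That bound ignores the blocked cells. Measuring each leg by the fewest moves that actually steer around them ((4,1)→(4,5): 6; (4,5)→(5,4): 2) raises the lower bound to 8.
A route of 8 moves exists: (4,1) → (3,1) → (3,2) → (3,3) → (3,4) → (4,4) → (4,5) → (5,5) → (5,4).
Since 8 matches that lower bound, it is optimal.

8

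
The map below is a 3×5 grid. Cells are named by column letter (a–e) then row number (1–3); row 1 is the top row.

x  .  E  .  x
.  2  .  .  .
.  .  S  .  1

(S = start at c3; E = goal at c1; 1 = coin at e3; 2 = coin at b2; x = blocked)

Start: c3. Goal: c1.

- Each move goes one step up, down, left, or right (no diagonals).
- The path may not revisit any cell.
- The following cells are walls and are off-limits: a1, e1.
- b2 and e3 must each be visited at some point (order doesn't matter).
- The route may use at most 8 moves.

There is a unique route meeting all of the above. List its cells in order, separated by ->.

c3 -> d3 -> e3 -> e2 -> d2 -> c2 -> b2 -> b1 -> c1

The budget equals the shortest possible length, so every move has to be on a shortest route through the required cells.
Route from c3: 2× right (reaching e3), up to e2, 3× left (reaching b2), up to b1, right to c1 — 8 moves in all.
Check: all required cells visited; 8 ≤ 8 moves.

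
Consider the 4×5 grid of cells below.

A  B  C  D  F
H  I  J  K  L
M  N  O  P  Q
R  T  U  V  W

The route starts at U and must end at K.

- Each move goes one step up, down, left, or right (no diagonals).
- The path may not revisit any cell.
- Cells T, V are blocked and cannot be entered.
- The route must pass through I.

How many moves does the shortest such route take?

Any route passes through I somewhere between U and K. Summing Manhattan distances along the two legs (U → I → K) gives a lower bound of 3 + 2 = 5 moves.
A route of 5 moves achieves this: U → O → N → I → J → K.
Since 5 matches the lower bound, it is optimal.

5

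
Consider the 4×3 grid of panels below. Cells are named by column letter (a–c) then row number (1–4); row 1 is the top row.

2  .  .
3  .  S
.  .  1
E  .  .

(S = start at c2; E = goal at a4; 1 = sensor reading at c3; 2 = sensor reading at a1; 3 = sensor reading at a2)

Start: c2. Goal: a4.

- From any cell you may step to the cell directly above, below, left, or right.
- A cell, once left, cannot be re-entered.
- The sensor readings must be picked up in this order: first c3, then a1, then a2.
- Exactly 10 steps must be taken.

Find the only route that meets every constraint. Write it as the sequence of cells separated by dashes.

The waypoints must appear in the order c3, a1, a2, with no cell reused.
Route from c2: 2× down (reaching c4), left to b4, 3× up (reaching b1), left to a1, 3× down (reaching a4) — 10 moves in all.
Check: order respected (1 at step 1, 2 at step 7, 3 at step 8); 10 moves as required.

c2 - c3 - c4 - b4 - b3 - b2 - b1 - a1 - a2 - a3 - a4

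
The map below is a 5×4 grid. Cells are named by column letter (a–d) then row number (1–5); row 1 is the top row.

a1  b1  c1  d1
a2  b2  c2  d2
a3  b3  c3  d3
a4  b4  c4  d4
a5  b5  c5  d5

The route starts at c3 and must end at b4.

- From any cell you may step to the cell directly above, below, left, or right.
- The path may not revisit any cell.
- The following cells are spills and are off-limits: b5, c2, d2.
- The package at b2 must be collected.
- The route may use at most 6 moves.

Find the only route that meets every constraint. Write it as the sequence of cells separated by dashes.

c3 - b3 - b2 - a2 - a3 - a4 - b4

Any route must reach b2 and still end at b4 within 6 moves, so the order of the required stops is forced.
Route from c3: left to b3, up to b2, left to a2, 2× down (reaching a4), right to b4 — 6 moves in all.
Check: all required cells visited; 6 ≤ 6 moves.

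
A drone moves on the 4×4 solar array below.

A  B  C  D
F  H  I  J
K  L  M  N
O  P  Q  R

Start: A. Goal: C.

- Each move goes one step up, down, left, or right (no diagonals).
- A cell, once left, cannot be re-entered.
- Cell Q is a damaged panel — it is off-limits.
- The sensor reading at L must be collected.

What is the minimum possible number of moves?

6

Any route passes through L somewhere between A and C. Summing Manhattan distances along the two legs (A → L → C) gives a lower bound of 3 + 3 = 6 moves.
A route of 6 moves achieves this: A → F → K → L → H → B → C.
Since 6 matches the lower bound, it is optimal.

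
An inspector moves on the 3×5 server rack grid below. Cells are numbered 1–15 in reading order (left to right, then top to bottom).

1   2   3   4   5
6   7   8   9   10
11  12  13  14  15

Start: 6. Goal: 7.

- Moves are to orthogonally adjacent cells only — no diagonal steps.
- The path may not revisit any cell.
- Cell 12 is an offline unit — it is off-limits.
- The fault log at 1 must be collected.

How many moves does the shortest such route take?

3

Any route passes through 1 somewhere between 6 and 7. Summing Manhattan distances along the two legs (6 → 1 → 7) gives a lower bound of 1 + 2 = 3 moves.
A route of 3 moves achieves this: 6 → 1 → 2 → 7.
Since 3 matches the lower bound, it is optimal.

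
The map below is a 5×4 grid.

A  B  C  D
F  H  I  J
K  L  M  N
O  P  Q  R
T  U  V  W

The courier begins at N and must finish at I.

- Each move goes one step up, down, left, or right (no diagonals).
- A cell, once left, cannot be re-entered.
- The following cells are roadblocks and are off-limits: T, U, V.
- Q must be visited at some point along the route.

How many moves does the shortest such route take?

4

Any route passes through Q somewhere between N and I. Summing Manhattan distances along the two legs (N → Q → I) gives a lower bound of 2 + 2 = 4 moves.
A route of 4 moves achieves this: N → R → Q → M → I.
Since 4 matches the lower bound, it is optimal.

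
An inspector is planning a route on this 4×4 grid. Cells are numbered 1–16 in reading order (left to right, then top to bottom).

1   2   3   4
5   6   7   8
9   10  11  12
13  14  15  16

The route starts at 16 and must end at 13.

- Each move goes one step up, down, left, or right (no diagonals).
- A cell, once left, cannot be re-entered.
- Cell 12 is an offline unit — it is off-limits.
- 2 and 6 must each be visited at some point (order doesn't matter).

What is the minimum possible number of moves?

9

Any route passes through 2 and 6 in some order between 16 and 13. Summing Manhattan distances along each leg and taking the cheapest ordering (16 → 2 → 6 → 13) gives a lower bound of 5 + 1 + 3 = 9 moves.
A route of 9 moves achieves this: 16 → 15 → 11 → 7 → 3 → 2 → 6 → 10 → 14 → 13.
Since 9 matches the lower bound, it is optimal.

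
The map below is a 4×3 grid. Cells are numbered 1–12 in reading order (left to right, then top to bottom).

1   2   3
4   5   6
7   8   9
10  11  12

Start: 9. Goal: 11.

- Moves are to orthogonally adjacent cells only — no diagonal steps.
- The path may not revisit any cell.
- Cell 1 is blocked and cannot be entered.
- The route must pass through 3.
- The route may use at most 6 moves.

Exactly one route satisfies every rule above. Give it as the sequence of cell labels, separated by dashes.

Any route must reach 3 and still end at 11 within 6 moves, so the order of the required stops is forced.
Route from 9: 2× up (reaching 3), left to 2, 3× down (reaching 11) — 6 moves in all.
Check: all required cells visited; 6 ≤ 6 moves.

9 - 6 - 3 - 2 - 5 - 8 - 11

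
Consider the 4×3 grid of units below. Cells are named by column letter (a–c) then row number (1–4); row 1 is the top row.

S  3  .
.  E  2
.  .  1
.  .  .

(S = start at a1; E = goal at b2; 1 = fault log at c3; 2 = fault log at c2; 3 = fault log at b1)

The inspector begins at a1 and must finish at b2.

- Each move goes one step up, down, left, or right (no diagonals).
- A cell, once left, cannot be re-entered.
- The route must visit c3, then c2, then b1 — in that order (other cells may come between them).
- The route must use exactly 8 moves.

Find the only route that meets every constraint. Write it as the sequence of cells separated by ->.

The waypoints must appear in the order c3, c2, b1, with no cell reused.
Route from a1: down 2 to a3, right 2 to c3, up 2 to c1, left 1 to b1, down 1 to b2 — 8 moves in all.
Check: order respected (1 at step 4, 2 at step 5, 3 at step 7); 8 moves as required.

a1 -> a2 -> a3 -> b3 -> c3 -> c2 -> c1 -> b1 -> b2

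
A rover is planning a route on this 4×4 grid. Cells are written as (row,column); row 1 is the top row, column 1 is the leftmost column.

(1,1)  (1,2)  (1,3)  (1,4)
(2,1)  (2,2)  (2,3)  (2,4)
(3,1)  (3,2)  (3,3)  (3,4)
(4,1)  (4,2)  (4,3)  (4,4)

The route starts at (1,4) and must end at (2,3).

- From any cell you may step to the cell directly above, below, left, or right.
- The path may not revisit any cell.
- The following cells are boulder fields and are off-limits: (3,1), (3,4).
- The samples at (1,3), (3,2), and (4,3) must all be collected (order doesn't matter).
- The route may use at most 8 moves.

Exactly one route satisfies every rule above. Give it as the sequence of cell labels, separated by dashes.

Any route must reach (1,3), (3,2), and (4,3) and still end at (2,3) within 8 moves, so the order of the required stops is forced.
Route from (1,4): left 2 to (1,2), down 3 to (4,2), right 1 to (4,3), up 2 to (2,3) — 8 moves in all.
Check: all required cells visited; 8 ≤ 8 moves.

(1,4) - (1,3) - (1,2) - (2,2) - (3,2) - (4,2) - (4,3) - (3,3) - (2,3)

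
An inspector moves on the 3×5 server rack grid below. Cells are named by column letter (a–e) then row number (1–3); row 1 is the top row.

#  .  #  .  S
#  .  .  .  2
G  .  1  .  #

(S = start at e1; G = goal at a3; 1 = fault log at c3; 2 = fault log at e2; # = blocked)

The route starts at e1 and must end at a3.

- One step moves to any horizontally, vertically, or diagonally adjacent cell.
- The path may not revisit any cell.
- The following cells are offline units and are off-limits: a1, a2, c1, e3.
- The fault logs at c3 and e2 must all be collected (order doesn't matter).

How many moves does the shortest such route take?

5

Any route passes through c3 and e2 in some order between e1 and a3. Summing Chebyshev distances along each leg and taking the cheapest ordering (e1 → e2 → c3 → a3) gives a lower bound of 1 + 2 + 2 = 5 moves.
A route of 5 moves achieves this: e1 → e2 → d2 → c3 → b2 → a3.
Since 5 matches the lower bound, it is optimal.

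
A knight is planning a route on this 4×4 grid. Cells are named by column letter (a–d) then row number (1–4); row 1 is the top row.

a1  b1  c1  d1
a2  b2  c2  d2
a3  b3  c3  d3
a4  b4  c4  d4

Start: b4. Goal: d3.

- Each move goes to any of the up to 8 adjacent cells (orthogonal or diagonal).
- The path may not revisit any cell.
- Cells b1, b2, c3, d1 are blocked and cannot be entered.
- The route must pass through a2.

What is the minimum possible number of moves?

5

Any route passes through a2 somewhere between b4 and d3. Summing Chebyshev distances along the two legs (b4 → a2 → d3) gives a lower bound of 2 + 3 = 5 moves.
A route of 5 moves achieves this: b4 → a3 → a2 → b3 → c2 → d3.
Since 5 matches the lower bound, it is optimal.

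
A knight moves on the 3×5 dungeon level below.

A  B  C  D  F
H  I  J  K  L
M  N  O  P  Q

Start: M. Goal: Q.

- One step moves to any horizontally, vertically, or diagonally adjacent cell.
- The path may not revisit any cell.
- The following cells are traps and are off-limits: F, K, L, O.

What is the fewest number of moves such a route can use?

With diagonal moves allowed, the Chebyshev distance max(|Δrow|,|Δcol|) from M to Q is 4, so at least 4 moves are needed.
A route of 4 moves achieves this: M → I → J → P → Q.
Since 4 matches the lower bound, it is optimal.

4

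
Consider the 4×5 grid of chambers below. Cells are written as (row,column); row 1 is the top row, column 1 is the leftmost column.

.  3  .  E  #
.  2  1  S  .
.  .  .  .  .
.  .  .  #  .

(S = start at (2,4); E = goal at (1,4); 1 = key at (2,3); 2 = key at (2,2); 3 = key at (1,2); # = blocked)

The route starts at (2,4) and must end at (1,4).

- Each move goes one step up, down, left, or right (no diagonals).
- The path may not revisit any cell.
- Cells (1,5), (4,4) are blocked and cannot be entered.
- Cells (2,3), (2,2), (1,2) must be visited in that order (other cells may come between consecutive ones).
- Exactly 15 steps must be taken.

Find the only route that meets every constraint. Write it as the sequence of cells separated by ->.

The waypoints must appear in the order (2,3), (2,2), (1,2), with no cell reused.
Route from (2,4): right to (2,5), down to (3,5), 2× left (reaching (3,3)), up to (2,3), left to (2,2), 2× down (reaching (4,2)), left to (4,1), 3× up (reaching (1,1)), 3× right (reaching (1,4)) — 15 moves in all.
Check: order respected (1 at step 5, 2 at step 6, 3 at step 13); 15 moves as required.

(2,4) -> (2,5) -> (3,5) -> (3,4) -> (3,3) -> (2,3) -> (2,2) -> (3,2) -> (4,2) -> (4,1) -> (3,1) -> (2,1) -> (1,1) -> (1,2) -> (1,3) -> (1,4)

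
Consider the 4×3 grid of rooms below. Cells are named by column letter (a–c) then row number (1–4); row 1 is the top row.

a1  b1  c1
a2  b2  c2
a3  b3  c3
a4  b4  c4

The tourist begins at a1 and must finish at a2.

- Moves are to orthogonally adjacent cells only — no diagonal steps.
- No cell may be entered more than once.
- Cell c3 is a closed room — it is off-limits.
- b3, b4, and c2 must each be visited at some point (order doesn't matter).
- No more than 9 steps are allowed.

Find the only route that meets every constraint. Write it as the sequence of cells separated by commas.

a1, b1, c1, c2, b2, b3, b4, a4, a3, a2

The budget equals the shortest possible length, so every move has to be on a shortest route through the required cells.
Route from a1: 2× right (reaching c1), down to c2, left to b2, 2× down (reaching b4), left to a4, 2× up (reaching a2) — 9 moves in all.
Check: all required cells visited; 9 ≤ 9 moves.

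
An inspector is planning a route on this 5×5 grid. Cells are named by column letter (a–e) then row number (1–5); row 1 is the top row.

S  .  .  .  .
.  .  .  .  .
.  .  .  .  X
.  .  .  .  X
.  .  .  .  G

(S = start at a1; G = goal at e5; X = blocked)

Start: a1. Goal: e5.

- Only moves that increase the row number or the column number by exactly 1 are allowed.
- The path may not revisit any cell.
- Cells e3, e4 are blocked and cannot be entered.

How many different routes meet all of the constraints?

35

A right/down-only route from a1 to e5 makes exactly 4 down-moves and 4 right-moves in some order.
With no other constraints that would be C(8,4) = 70 routes.
Subtract routes through each blocked cell (inclusion–exclusion for overlaps): − through e3: 15 − through e4: 35 + through e3&e4: 15 → 35.
That gives 35 routes.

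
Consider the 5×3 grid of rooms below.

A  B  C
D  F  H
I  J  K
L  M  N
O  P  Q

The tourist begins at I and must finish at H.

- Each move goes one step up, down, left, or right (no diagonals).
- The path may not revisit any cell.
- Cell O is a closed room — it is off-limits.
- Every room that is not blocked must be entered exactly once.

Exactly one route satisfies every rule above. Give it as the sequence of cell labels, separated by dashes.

I - L - M - P - Q - N - K - J - F - D - A - B - C - H

Need to visit all 14 open cells exactly once, starting at I and ending at H.
Cell L has only two open neighbours (I and M), so the path must pass straight through it: one of those is the cell it's entered from and the other is where it exits.
Route from I: down to L, right to M, down to P, right to Q, 2× up (reaching K), left to J, up to F, left to D, up to A, 2× right (reaching C), down to H — 13 moves in all.
Check: all 14 open cells covered.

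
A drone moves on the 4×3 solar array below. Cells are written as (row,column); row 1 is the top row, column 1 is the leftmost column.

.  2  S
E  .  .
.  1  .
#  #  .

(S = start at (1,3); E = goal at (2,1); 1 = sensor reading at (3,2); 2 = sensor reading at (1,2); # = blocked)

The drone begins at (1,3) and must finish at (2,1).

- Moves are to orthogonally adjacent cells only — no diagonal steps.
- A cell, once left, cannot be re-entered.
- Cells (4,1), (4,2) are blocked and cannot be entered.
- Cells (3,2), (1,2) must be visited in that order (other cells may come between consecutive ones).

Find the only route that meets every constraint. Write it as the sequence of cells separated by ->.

The waypoints must appear in the order (3,2), (1,2), with no cell reused.
Route from (1,3): 2× down (reaching (3,3)), left to (3,2), 2× up (reaching (1,2)), left to (1,1), down to (2,1) — 7 moves in all.
Check: order respected (1 at step 3, 2 at step 5).

(1,3) -> (2,3) -> (3,3) -> (3,2) -> (2,2) -> (1,2) -> (1,1) -> (2,1)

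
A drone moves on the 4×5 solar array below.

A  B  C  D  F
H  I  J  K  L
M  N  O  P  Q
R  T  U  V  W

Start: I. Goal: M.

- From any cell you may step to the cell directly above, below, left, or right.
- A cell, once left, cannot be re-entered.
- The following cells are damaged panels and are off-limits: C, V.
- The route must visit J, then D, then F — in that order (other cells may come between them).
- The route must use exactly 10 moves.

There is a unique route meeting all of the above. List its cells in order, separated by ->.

The waypoints must appear in the order J, D, F, with no cell reused.
Route from I: 2× right (reaching K), up to D, right to F, 2× down (reaching Q), 4× left (reaching M) — 10 moves in all.
Check: order respected (J at step 1, D at step 3, F at step 4); 10 moves as required.

I -> J -> K -> D -> F -> L -> Q -> P -> O -> N -> M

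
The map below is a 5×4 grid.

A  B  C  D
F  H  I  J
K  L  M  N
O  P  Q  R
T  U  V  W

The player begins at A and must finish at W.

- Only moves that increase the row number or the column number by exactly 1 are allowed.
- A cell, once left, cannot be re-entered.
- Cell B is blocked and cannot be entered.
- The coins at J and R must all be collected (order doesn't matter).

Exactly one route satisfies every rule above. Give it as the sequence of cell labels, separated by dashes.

Moves only go right or down, so the column and row indices never decrease.
Route from A: down to F, 3× right (reaching J), 3× down (reaching W) — 7 moves in all.
Check: all required cells visited.

A - F - H - I - J - N - R - W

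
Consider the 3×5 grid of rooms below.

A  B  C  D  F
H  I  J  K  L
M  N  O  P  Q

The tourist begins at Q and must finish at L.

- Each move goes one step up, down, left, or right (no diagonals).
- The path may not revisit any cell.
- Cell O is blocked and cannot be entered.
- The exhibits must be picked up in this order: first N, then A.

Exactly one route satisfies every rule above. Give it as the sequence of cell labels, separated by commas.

Q, P, K, J, I, N, M, H, A, B, C, D, F, L

The waypoints must appear in the order N, A, with no cell reused.
Route from Q: left 1 to P, up 1 to K, left 2 to I, down 1 to N, left 1 to M, up 2 to A, right 4 to F, down 1 to L — 13 moves in all.
Check: order respected (N at step 5, A at step 8).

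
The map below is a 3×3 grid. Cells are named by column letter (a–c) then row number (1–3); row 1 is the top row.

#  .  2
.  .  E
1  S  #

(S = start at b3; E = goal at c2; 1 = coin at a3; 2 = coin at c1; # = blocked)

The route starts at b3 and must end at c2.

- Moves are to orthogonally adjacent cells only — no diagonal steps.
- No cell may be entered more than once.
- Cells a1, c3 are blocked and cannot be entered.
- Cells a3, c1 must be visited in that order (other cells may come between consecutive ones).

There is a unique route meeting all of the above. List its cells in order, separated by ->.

The waypoints must appear in the order a3, c1, with no cell reused.
Route from b3: left to a3, up to a2, right to b2, up to b1, right to c1, down to c2 — 6 moves in all.
Check: order respected (1 at step 1, 2 at step 5).

b3 -> a3 -> a2 -> b2 -> b1 -> c1 -> c2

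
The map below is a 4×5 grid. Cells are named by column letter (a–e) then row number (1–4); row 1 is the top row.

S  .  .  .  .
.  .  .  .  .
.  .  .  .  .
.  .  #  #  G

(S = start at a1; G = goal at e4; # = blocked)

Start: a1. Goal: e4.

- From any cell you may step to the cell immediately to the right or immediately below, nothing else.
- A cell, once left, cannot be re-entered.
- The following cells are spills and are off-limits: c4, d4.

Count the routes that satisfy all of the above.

15

A right/down-only route from a1 to e4 makes exactly 3 down-moves and 4 right-moves in some order.
With no other constraints that would be C(7,3) = 35 routes.
Subtract routes through each blocked cell (inclusion–exclusion for overlaps): − through c4: 10 − through d4: 20 + through c4&d4: 10 → 15.
That gives 15 routes.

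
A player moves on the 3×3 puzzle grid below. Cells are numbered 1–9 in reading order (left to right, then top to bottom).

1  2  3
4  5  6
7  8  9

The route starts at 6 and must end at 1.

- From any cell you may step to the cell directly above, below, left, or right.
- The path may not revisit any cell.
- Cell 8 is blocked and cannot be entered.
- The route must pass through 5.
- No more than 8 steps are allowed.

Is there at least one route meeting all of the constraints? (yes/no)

yes

One route that works: 6 → 5 → 2 → 1.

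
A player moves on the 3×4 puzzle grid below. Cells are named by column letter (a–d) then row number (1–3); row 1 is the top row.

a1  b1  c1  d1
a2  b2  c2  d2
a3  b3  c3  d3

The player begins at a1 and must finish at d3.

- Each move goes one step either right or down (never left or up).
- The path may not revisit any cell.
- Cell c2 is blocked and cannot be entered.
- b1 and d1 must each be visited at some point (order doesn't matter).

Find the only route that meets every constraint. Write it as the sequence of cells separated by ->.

a1 -> b1 -> c1 -> d1 -> d2 -> d3

Moves only go right or down, so the column and row indices never decrease.
Route from a1: 3× right (reaching d1), 2× down (reaching d3) — 5 moves in all.
Check: all required cells visited.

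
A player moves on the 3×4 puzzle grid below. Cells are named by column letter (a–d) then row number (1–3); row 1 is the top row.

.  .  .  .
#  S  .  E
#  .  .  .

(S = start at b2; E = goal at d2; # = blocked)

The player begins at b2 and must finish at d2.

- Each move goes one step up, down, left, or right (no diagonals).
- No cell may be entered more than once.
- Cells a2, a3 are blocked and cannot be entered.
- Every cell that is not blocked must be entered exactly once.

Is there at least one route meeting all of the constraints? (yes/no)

no

Cell a1 has only one open neighbour but is neither the start nor the goal, so a Hamiltonian route would have to both enter and leave it through the same neighbour — impossible without revisiting.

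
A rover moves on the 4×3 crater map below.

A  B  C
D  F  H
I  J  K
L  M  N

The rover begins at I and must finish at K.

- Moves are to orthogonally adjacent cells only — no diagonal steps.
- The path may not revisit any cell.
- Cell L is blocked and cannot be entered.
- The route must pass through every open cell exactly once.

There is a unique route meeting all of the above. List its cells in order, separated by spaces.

Need to visit all 11 open cells exactly once, starting at I and ending at K.
Cell C has only two open neighbours (H and B), so the path must pass straight through it: one of those is the cell it's entered from and the other is where it exits.
Route from I: 2× up (reaching A), 2× right (reaching C), down to H, left to F, 2× down (reaching M), right to N, up to K — 10 moves in all.
Check: all 11 open cells covered.

I D A B C H F J M N K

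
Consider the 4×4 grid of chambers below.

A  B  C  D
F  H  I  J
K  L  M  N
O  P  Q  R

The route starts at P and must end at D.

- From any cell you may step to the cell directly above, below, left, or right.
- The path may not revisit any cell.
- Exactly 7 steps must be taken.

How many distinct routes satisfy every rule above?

28

Need simple routes of exactly 7 moves from P to D (Manhattan distance 5, so 1 moves are spent on a detour and 1 undoing it).
Branch systematically from the start, pruning whenever the remaining move budget drops below the Manhattan distance to D or differs from it in parity. Grouping the completions by first move — via L: 10; via O: 10; via Q: 8 — and summing: 10 + 10 + 8 = 28.
That gives 28 routes.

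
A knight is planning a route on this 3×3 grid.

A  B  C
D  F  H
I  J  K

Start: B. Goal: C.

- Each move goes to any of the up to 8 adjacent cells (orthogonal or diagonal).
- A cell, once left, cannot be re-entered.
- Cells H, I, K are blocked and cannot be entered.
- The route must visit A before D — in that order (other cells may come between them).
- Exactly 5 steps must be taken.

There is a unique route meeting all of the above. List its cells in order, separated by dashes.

The waypoints must appear in the order A, D, with no cell reused.
Route from B: left 1 to A, down 1 to D, down-right 1 to J, up 1 to F, up-right 1 to C — 5 moves in all.
Check: order respected (A at step 1, D at step 2); 5 moves as required.

B - A - D - J - F - C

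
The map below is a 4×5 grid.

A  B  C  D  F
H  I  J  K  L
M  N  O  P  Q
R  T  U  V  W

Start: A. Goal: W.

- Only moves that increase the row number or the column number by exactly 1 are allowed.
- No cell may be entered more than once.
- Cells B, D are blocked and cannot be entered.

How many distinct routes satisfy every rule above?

A right/down-only route from A to W makes exactly 3 down-moves and 4 right-moves in some order.
With no other constraints that would be C(7,3) = 35 routes.
Subtract routes through each blocked cell (inclusion–exclusion for overlaps): − through B: 20 − through D: 4 + through B&D: 4 → 15.
That gives 15 routes.

15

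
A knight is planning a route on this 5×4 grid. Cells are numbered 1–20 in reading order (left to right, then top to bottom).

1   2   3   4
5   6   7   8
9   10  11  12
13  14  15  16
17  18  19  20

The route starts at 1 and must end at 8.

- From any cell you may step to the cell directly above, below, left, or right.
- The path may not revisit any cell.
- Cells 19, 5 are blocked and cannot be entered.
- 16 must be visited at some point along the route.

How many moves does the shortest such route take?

8

Any route passes through 16 somewhere between 1 and 8. Summing Manhattan distances along the two legs (1 → 16 → 8) gives a lower bound of 6 + 2 = 8 moves.
A route of 8 moves achieves this: 1 → 2 → 6 → 10 → 14 → 15 → 16 → 12 → 8.
Since 8 matches the lower bound, it is optimal.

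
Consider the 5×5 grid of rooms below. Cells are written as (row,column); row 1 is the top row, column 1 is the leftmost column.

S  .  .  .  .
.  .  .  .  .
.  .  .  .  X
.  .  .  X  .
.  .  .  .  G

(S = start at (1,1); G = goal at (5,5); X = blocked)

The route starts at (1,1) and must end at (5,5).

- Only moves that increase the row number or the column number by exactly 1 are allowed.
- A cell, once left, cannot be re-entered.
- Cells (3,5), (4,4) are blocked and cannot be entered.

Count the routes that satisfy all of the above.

15

A right/down-only route from (1,1) to (5,5) makes exactly 4 down-moves and 4 right-moves in some order.
With no other constraints that would be C(8,4) = 70 routes.
Subtract routes through each blocked cell (inclusion–exclusion for overlaps): − through (3,5): 15 − through (4,4): 40 → 15.
That gives 15 routes.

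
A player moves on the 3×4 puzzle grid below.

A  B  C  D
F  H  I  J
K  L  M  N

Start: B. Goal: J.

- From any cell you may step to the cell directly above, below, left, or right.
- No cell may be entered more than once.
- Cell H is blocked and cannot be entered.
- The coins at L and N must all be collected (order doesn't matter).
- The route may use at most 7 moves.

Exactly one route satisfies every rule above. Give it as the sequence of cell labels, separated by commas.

B, A, F, K, L, M, N, J

The 7-move cap with required stops at L, N leaves no slack for detours.
Route from B: left to A, 2× down (reaching K), 3× right (reaching N), up to J — 7 moves in all.
Check: all required cells visited; 7 ≤ 7 moves.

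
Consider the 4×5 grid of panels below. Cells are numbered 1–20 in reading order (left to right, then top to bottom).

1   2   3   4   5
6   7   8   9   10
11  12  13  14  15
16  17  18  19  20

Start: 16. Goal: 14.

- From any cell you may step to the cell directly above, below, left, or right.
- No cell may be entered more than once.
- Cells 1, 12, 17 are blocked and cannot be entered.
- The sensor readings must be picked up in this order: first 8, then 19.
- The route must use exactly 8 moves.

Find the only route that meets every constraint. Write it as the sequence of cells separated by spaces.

The waypoints must appear in the order 8, 19, with no cell reused.
Route from 16: up 2 to 6, right 2 to 8, down 2 to 18, right 1 to 19, up 1 to 14 — 8 moves in all.
Check: order respected (8 at step 4, 19 at step 7); 8 moves as required.

16 11 6 7 8 13 18 19 14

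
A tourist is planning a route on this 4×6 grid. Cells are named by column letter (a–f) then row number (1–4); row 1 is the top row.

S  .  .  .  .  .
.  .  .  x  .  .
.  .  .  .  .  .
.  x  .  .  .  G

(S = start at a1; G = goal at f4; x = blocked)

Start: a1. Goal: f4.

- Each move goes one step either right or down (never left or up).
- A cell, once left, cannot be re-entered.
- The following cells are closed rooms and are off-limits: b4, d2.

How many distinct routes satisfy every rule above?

28

A right/down-only route from a1 to f4 makes exactly 3 down-moves and 5 right-moves in some order.
With no other constraints that would be C(8,3) = 56 routes.
Subtract routes through each blocked cell (inclusion–exclusion for overlaps): − through d2: 24 − through b4: 4 → 28.
That gives 28 routes.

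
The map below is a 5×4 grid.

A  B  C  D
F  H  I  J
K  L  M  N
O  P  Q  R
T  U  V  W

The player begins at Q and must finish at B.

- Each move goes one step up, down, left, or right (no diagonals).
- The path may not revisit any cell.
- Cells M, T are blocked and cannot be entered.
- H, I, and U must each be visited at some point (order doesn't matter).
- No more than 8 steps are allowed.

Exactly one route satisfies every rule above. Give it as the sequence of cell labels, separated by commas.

Q, V, U, P, L, H, I, C, B

The 8-move cap with required stops at H, I, U leaves no slack for detours.
Route from Q: down 1 to V, left 1 to U, up 3 to H, right 1 to I, up 1 to C, left 1 to B — 8 moves in all.
Check: all required cells visited; 8 ≤ 8 moves.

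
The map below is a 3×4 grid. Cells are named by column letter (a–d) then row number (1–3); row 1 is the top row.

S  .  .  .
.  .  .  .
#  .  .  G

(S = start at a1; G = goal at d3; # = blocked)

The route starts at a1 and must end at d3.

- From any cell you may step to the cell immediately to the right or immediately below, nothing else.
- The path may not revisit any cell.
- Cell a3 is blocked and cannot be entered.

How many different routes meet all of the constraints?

9

A right/down-only route from a1 to d3 makes exactly 2 down-moves and 3 right-moves in some order.
With no other constraints that would be C(5,2) = 10 routes.
Subtract routes through each blocked cell (inclusion–exclusion for overlaps): − through a3: 1 → 9.
That gives 9 routes.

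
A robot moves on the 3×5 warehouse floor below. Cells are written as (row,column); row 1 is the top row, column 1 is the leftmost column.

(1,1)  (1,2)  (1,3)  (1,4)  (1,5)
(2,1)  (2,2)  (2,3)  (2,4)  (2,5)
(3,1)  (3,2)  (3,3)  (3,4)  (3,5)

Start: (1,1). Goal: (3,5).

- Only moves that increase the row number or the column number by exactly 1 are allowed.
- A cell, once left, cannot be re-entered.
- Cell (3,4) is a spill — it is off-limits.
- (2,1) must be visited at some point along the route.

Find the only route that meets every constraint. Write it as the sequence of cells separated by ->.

(1,1) -> (2,1) -> (2,2) -> (2,3) -> (2,4) -> (2,5) -> (3,5)

Moves only go right or down, so the column and row indices never decrease.
Route from (1,1): down 1 to (2,1), right 4 to (2,5), down 1 to (3,5) — 6 moves in all.
Check: all required cells visited.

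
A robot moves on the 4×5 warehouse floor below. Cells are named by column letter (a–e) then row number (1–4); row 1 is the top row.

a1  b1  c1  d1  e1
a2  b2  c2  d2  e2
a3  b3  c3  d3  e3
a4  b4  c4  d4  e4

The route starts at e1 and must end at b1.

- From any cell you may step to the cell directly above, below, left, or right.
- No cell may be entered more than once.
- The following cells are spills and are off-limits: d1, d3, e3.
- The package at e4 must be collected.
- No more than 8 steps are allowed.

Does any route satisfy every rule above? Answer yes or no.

e4 must be visited but has only one open neighbour (d4), and it is neither the start nor the goal — the route would have to enter and leave through d4, re-entering it.

no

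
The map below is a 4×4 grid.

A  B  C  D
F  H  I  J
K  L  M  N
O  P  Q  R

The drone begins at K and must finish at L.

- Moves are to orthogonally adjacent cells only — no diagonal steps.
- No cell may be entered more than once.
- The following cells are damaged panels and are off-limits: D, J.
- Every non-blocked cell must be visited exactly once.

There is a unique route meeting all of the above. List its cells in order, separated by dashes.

K - O - P - Q - R - N - M - I - C - B - A - F - H - L

Need to visit all 14 open cells exactly once, starting at K and ending at L.
Cell O has only two open neighbours (K and P), so the path must pass straight through it: one of those is the cell it's entered from and the other is where it exits.
Route from K: down 1 to O, right 3 to R, up 1 to N, left 1 to M, up 2 to C, left 2 to A, down 1 to F, right 1 to H, down 1 to L — 13 moves in all.
Check: all 14 open cells covered.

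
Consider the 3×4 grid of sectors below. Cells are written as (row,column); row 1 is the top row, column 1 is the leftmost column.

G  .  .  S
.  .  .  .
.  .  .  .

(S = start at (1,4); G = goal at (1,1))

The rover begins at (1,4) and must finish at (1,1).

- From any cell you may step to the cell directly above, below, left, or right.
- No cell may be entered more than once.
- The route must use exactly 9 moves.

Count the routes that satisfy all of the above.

Need simple routes of exactly 9 moves from (1,4) to (1,1) (Manhattan distance 3, so 3 moves are spent on a detour and 3 undoing it).
Branch systematically from the start, pruning whenever the remaining move budget drops below the Manhattan distance to (1,1) or differs from it in parity. Grouping the completions by first move — via (2,4): 6; via (1,3): 5 — and summing: 6 + 5 = 11.
That gives 11 routes.

11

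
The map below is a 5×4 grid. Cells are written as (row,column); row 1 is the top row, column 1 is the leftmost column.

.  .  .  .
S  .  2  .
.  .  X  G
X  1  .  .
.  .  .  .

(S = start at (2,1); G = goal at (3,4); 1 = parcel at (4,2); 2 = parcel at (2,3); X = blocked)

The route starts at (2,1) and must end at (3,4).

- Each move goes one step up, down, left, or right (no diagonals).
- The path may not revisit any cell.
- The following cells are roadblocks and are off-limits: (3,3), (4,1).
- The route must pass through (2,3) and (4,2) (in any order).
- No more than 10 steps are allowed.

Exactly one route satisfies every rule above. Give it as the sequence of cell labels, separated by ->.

Any route must reach (2,3) and (4,2) and still end at (3,4) within 10 moves, so the order of the required stops is forced.
Route from (2,1): up 1 to (1,1), right 2 to (1,3), down 1 to (2,3), left 1 to (2,2), down 2 to (4,2), right 2 to (4,4), up 1 to (3,4) — 10 moves in all.
Check: all required cells visited; 10 ≤ 10 moves.

(2,1) -> (1,1) -> (1,2) -> (1,3) -> (2,3) -> (2,2) -> (3,2) -> (4,2) -> (4,3) -> (4,4) -> (3,4)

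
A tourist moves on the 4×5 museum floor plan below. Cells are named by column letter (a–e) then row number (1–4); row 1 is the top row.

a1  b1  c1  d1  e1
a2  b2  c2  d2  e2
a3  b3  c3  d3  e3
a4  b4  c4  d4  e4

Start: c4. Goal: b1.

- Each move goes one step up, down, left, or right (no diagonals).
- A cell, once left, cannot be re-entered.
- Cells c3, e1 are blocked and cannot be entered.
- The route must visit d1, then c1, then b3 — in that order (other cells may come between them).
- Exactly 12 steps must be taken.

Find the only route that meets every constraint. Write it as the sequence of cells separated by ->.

The waypoints must appear in the order d1, c1, b3, with no cell reused.
Route from c4: right 1 to d4, up 3 to d1, left 1 to c1, down 1 to c2, left 1 to b2, down 1 to b3, left 1 to a3, up 2 to a1, right 1 to b1 — 12 moves in all.
Check: order respected (d1 at step 4, c1 at step 5, b3 at step 8); 12 moves as required.

c4 -> d4 -> d3 -> d2 -> d1 -> c1 -> c2 -> b2 -> b3 -> a3 -> a2 -> a1 -> b1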